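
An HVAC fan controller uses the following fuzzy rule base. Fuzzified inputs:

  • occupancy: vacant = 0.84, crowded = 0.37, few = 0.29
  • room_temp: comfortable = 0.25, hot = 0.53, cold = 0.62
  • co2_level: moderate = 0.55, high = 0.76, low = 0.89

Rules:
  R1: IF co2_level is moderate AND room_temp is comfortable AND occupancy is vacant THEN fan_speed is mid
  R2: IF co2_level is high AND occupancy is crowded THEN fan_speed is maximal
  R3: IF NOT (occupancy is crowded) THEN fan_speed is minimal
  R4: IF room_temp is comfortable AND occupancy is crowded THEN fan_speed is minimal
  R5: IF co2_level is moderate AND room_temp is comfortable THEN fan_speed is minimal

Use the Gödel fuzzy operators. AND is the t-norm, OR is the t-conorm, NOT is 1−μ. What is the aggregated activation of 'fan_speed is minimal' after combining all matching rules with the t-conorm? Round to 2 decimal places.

R1: moderate=0.55, comfortable=0.25, vacant=0.84; AND[min(a, b)] → w = 0.25
R2: high=0.76, crowded=0.37; AND[min(a, b)] → w = 0.37
R3: ¬crowded=1−0.37=0.63 → w = 0.63
R4: comfortable=0.25, crowded=0.37; AND[min(a, b)] → w = 0.25
R5: moderate=0.55, comfortable=0.25; AND[min(a, b)] → w = 0.25
Rules with consequent 'minimal': {R3, R4, R5} → strengths 0.63, 0.25, 0.25
Aggregate via t-conorm [max(a, b)]: 0.63

0.63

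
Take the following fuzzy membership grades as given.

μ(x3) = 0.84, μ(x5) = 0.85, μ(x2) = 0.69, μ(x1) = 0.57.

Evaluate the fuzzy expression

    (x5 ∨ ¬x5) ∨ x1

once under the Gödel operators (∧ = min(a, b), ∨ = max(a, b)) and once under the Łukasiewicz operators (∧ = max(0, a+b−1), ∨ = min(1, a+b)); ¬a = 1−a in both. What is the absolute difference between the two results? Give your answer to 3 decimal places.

0.150

Under Gödel:
  ¬x5 = 1 − 0.85 = 0.15
  x5 ∨ ¬x5 = max(a, b) on (0.85, 0.15) = 0.85
  (x5 ∨ ¬x5) ∨ x1 = max(a, b) on (0.85, 0.57) = 0.85
  → value = 0.8500
Under Łukasiewicz:
  ¬x5 = 1 − 0.85 = 0.15
  x5 ∨ ¬x5 = min(1, a+b) on (0.85, 0.15) = 1.00
  (x5 ∨ ¬x5) ∨ x1 = min(1, a+b) on (1.00, 0.57) = 1.00
  → value = 1.0000
|0.8500 − 1.0000| = 0.150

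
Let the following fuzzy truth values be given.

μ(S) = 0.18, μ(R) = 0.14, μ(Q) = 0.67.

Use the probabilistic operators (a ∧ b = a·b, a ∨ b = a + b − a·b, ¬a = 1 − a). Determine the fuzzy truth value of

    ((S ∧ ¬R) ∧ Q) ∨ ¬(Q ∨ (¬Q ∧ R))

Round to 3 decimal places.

0.386

¬R = 1 − 0.1400 = 0.8600
S ∧ ¬R = a·b on (0.1800, 0.8600) = 0.1548
(S ∧ ¬R) ∧ Q = a·b on (0.1548, 0.6700) = 0.1037
¬Q = 1 − 0.6700 = 0.3300
¬Q ∧ R = a·b on (0.3300, 0.1400) = 0.0462
Q ∨ (¬Q ∧ R) = a + b − a·b on (0.6700, 0.0462) = 0.6852
¬(Q ∨ (¬Q ∧ R)) = 1 − 0.6852 = 0.3148
((S ∧ ¬R) ∧ Q) ∨ ¬(Q ∨ (¬Q ∧ R)) = a + b − a·b on (0.1037, 0.3148) = 0.3858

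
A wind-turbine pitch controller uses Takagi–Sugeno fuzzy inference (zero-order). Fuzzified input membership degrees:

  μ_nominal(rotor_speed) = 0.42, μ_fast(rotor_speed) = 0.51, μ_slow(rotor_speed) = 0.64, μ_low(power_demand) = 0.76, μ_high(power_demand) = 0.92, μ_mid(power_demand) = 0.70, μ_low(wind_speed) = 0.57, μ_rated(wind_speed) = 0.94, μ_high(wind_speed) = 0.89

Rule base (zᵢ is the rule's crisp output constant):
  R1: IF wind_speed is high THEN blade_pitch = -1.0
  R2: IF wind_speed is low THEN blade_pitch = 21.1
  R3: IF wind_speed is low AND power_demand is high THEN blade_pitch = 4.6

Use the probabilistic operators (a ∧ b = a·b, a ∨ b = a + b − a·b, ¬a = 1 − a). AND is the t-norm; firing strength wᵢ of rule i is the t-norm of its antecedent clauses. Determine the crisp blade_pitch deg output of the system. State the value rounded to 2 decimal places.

6.83

R1 (z=-1.0): high=0.89 → w = 0.8900
R2 (z=21.1): low=0.57 → w = 0.5700
R3 (z=4.6): low=0.57, high=0.92; AND[a·b] → w = 0.5244
Weighted average = (0.8900·-1.0 + 0.5700·21.1 + 0.5244·4.6) / (0.8900 + 0.5700 + 0.5244)
  = 13.5492 / 1.9844 = 6.83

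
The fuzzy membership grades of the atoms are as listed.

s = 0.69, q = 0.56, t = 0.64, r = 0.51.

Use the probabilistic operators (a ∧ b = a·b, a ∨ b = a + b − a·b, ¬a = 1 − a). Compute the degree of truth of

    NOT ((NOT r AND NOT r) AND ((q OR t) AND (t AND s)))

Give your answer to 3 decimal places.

NOT r = 1 − 0.5100 = 0.4900
NOT r = 1 − 0.5100 = 0.4900
NOT r AND NOT r = a·b on (0.4900, 0.4900) = 0.2401
q OR t = a + b − a·b on (0.5600, 0.6400) = 0.8416
t AND s = a·b on (0.6400, 0.6900) = 0.4416
(q OR t) AND (t AND s) = a·b on (0.8416, 0.4416) = 0.3717
(NOT r AND NOT r) AND ((q OR t) AND (t AND s)) = a·b on (0.2401, 0.3717) = 0.0892
NOT ((NOT r AND NOT r) AND ((q OR t) AND (t AND s))) = 1 − 0.0892 = 0.9108

0.911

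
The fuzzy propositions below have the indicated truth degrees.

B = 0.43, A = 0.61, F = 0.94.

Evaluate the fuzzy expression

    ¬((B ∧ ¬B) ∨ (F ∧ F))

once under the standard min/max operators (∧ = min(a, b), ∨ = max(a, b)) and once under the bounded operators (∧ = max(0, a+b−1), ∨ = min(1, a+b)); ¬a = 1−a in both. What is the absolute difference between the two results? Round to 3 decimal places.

Under standard min/max:
  ¬B = 1 − 0.43 = 0.57
  B ∧ ¬B = min(a, b) on (0.43, 0.57) = 0.43
  F ∧ F = min(a, b) on (0.94, 0.94) = 0.94
  (B ∧ ¬B) ∨ (F ∧ F) = max(a, b) on (0.43, 0.94) = 0.94
  ¬((B ∧ ¬B) ∨ (F ∧ F)) = 1 − 0.94 = 0.06
  → value = 0.0600
Under bounded:
  ¬B = 1 − 0.43 = 0.57
  B ∧ ¬B = max(0, a+b−1) on (0.43, 0.57) = 0.00
  F ∧ F = max(0, a+b−1) on (0.94, 0.94) = 0.88
  (B ∧ ¬B) ∨ (F ∧ F) = min(1, a+b) on (0.00, 0.88) = 0.88
  ¬((B ∧ ¬B) ∨ (F ∧ F)) = 1 − 0.88 = 0.12
  → value = 0.1200
|0.0600 − 0.1200| = 0.060

0.060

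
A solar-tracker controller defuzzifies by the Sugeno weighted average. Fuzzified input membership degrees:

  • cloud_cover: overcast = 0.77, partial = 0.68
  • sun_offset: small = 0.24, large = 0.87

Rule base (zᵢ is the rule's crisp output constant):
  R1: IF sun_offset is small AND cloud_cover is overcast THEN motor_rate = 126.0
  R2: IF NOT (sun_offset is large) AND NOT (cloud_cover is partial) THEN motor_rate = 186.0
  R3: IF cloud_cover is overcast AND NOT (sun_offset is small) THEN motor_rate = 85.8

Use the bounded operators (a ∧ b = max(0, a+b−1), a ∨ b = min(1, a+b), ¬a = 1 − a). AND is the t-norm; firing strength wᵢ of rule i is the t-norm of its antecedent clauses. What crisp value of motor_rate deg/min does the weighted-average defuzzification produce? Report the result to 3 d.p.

R1 (z=126.0): small=0.24, overcast=0.77; AND[max(0, a+b−1)] → w = 0.01
R2 (z=186.0): ¬large=1−0.87=0.13, ¬partial=1−0.68=0.32; AND[max(0, a+b−1)] → w = 0.00
R3 (z=85.8): overcast=0.77, ¬small=1−0.24=0.76; AND[max(0, a+b−1)] → w = 0.53
Weighted average = (0.01·126.0 + 0.00·186.0 + 0.53·85.8) / (0.01 + 0.00 + 0.53)
  = 46.7340 / 0.5400 = 86.544

86.544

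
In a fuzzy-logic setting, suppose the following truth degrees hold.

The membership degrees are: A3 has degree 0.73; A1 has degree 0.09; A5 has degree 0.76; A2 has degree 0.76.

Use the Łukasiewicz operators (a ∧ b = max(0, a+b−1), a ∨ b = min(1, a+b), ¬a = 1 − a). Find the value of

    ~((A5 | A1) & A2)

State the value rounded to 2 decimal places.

A5 | A1 = min(1, a+b) on (0.76, 0.09) = 0.85
(A5 | A1) & A2 = max(0, a+b−1) on (0.85, 0.76) = 0.61
~((A5 | A1) & A2) = 1 − 0.61 = 0.39

0.39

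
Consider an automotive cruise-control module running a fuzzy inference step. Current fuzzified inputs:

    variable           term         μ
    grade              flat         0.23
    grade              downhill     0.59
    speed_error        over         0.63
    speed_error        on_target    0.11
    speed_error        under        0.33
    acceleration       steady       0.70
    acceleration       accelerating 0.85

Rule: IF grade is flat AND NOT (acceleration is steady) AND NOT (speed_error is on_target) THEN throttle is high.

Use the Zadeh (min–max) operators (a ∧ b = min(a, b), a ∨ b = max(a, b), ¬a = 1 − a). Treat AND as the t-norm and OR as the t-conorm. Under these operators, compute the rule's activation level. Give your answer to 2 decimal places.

0.23

firing strength: flat=0.23, ¬steady=1−0.70=0.30, ¬on_target=1−0.11=0.89; AND[min(a, b)] → w = 0.23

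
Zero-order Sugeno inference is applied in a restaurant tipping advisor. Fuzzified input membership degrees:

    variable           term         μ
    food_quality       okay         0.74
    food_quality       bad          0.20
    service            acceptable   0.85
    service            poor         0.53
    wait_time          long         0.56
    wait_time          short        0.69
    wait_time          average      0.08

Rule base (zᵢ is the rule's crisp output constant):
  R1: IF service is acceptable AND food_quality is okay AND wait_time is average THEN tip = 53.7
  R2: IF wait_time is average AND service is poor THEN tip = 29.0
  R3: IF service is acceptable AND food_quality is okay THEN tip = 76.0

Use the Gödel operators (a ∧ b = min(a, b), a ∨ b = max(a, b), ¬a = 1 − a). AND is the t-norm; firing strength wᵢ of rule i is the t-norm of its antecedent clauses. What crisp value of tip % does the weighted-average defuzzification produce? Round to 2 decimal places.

R1 (z=53.7): acceptable=0.85, okay=0.74, average=0.08; AND[min(a, b)] → w = 0.08
R2 (z=29.0): average=0.08, poor=0.53; AND[min(a, b)] → w = 0.08
R3 (z=76.0): acceptable=0.85, okay=0.74; AND[min(a, b)] → w = 0.74
Weighted average = (0.08·53.7 + 0.08·29.0 + 0.74·76.0) / (0.08 + 0.08 + 0.74)
  = 62.8560 / 0.9000 = 69.84

69.84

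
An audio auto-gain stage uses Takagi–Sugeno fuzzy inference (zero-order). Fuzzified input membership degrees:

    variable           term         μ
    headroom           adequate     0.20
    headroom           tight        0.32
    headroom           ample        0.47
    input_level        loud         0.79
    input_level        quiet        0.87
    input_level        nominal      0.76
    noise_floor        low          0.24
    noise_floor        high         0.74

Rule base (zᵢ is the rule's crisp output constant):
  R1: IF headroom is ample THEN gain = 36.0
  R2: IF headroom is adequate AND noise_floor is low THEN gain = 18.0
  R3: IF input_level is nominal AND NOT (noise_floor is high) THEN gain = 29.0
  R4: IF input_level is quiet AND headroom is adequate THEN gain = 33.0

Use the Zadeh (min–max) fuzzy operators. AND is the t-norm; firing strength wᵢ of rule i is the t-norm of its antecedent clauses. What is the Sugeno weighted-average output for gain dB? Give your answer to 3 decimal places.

R1 (z=36.0): ample=0.47 → w = 0.47
R2 (z=18.0): adequate=0.20, low=0.24; AND[min(a, b)] → w = 0.20
R3 (z=29.0): nominal=0.76, ¬high=1−0.74=0.26; AND[min(a, b)] → w = 0.26
R4 (z=33.0): quiet=0.87, adequate=0.20; AND[min(a, b)] → w = 0.20
Weighted average = (0.47·36.0 + 0.20·18.0 + 0.26·29.0 + 0.20·33.0) / (0.47 + 0.20 + 0.26 + 0.20)
  = 34.6600 / 1.1300 = 30.673

30.673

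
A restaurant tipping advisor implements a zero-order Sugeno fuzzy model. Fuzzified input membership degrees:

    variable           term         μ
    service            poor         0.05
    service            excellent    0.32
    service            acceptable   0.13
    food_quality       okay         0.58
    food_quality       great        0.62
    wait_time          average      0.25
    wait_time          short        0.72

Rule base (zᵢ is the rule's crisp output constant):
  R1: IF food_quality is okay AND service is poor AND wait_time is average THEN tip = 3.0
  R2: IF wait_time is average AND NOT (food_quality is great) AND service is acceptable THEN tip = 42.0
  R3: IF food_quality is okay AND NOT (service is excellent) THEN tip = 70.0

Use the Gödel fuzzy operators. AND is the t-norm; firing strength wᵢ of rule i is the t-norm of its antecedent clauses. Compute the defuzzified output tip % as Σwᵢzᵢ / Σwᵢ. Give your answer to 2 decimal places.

R1 (z=3.0): okay=0.58, poor=0.05, average=0.25; AND[min(a, b)] → w = 0.05
R2 (z=42.0): average=0.25, ¬great=1−0.62=0.38, acceptable=0.13; AND[min(a, b)] → w = 0.13
R3 (z=70.0): okay=0.58, ¬excellent=1−0.32=0.68; AND[min(a, b)] → w = 0.58
Weighted average = (0.05·3.0 + 0.13·42.0 + 0.58·70.0) / (0.05 + 0.13 + 0.58)
  = 46.2100 / 0.7600 = 60.80

60.80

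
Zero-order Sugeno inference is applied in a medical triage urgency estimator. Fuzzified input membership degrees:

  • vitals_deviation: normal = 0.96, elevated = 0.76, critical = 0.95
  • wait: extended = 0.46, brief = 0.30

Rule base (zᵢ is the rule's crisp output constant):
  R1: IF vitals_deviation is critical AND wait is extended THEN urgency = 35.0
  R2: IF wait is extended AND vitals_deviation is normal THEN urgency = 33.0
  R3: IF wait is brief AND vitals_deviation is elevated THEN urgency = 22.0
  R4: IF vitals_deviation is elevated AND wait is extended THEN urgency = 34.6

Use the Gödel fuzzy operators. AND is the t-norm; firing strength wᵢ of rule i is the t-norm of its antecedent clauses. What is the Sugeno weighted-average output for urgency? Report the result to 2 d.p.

32.02

R1 (z=35.0): critical=0.95, extended=0.46; AND[min(a, b)] → w = 0.46
R2 (z=33.0): extended=0.46, normal=0.96; AND[min(a, b)] → w = 0.46
R3 (z=22.0): brief=0.30, elevated=0.76; AND[min(a, b)] → w = 0.30
R4 (z=34.6): elevated=0.76, extended=0.46; AND[min(a, b)] → w = 0.46
Weighted average = (0.46·35.0 + 0.46·33.0 + 0.30·22.0 + 0.46·34.6) / (0.46 + 0.46 + 0.30 + 0.46)
  = 53.7960 / 1.6800 = 32.02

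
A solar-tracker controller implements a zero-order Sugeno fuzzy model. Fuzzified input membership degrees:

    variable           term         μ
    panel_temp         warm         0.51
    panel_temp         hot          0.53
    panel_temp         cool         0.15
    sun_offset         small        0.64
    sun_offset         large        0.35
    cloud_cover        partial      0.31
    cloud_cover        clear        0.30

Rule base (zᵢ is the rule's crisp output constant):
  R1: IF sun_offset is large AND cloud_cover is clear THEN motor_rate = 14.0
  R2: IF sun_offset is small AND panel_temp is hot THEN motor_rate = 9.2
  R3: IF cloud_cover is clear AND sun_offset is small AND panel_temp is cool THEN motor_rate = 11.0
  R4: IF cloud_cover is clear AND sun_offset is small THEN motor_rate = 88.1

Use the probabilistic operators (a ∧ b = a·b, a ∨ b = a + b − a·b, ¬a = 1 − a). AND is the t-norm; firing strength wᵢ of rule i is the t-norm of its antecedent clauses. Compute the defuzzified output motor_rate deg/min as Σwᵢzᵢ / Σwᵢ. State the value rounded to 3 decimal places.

R1 (z=14.0): large=0.35, clear=0.30; AND[a·b] → w = 0.1050
R2 (z=9.2): small=0.64, hot=0.53; AND[a·b] → w = 0.3392
R3 (z=11.0): clear=0.30, small=0.64, cool=0.15; AND[a·b] → w = 0.0288
R4 (z=88.1): clear=0.30, small=0.64; AND[a·b] → w = 0.1920
Weighted average = (0.1050·14.0 + 0.3392·9.2 + 0.0288·11.0 + 0.1920·88.1) / (0.1050 + 0.3392 + 0.0288 + 0.1920)
  = 21.8226 / 0.6650 = 32.816

32.816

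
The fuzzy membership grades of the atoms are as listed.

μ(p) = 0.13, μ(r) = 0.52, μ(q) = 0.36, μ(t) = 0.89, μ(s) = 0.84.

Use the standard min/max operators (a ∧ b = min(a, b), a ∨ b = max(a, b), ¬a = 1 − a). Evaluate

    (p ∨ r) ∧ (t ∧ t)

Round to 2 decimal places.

0.52

p ∨ r = max(a, b) on (0.13, 0.52) = 0.52
t ∧ t = min(a, b) on (0.89, 0.89) = 0.89
(p ∨ r) ∧ (t ∧ t) = min(a, b) on (0.52, 0.89) = 0.52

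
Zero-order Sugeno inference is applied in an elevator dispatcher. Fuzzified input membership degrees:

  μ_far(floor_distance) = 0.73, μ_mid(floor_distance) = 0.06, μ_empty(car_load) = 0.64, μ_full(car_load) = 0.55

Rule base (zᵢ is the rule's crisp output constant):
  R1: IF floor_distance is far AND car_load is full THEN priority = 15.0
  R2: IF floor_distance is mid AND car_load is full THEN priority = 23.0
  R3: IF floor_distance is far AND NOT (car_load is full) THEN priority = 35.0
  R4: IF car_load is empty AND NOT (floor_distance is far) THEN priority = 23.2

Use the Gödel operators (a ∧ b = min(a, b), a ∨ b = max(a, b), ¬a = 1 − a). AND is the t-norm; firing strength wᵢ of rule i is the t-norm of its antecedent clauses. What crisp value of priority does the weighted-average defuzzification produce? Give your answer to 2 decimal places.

R1 (z=15.0): far=0.73, full=0.55; AND[min(a, b)] → w = 0.55
R2 (z=23.0): mid=0.06, full=0.55; AND[min(a, b)] → w = 0.06
R3 (z=35.0): far=0.73, ¬full=1−0.55=0.45; AND[min(a, b)] → w = 0.45
R4 (z=23.2): empty=0.64, ¬far=1−0.73=0.27; AND[min(a, b)] → w = 0.27
Weighted average = (0.55·15.0 + 0.06·23.0 + 0.45·35.0 + 0.27·23.2) / (0.55 + 0.06 + 0.45 + 0.27)
  = 31.6440 / 1.3300 = 23.79

23.79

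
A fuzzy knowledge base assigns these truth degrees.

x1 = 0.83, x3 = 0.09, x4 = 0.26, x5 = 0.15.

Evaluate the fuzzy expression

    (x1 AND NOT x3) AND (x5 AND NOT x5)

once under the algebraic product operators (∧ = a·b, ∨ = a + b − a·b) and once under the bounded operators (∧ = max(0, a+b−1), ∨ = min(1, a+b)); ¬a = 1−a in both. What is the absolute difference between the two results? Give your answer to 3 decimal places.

Under algebraic product:
  NOT x3 = 1 − 0.0900 = 0.9100
  x1 AND NOT x3 = a·b on (0.8300, 0.9100) = 0.7553
  NOT x5 = 1 − 0.1500 = 0.8500
  x5 AND NOT x5 = a·b on (0.1500, 0.8500) = 0.1275
  (x1 AND NOT x3) AND (x5 AND NOT x5) = a·b on (0.7553, 0.1275) = 0.0963
  → value = 0.0963
Under bounded:
  NOT x3 = 1 − 0.09 = 0.91
  x1 AND NOT x3 = max(0, a+b−1) on (0.83, 0.91) = 0.74
  NOT x5 = 1 − 0.15 = 0.85
  x5 AND NOT x5 = max(0, a+b−1) on (0.15, 0.85) = 0.00
  (x1 AND NOT x3) AND (x5 AND NOT x5) = max(0, a+b−1) on (0.74, 0.00) = 0.00
  → value = 0.0000
|0.0963 − 0.0000| = 0.096

0.096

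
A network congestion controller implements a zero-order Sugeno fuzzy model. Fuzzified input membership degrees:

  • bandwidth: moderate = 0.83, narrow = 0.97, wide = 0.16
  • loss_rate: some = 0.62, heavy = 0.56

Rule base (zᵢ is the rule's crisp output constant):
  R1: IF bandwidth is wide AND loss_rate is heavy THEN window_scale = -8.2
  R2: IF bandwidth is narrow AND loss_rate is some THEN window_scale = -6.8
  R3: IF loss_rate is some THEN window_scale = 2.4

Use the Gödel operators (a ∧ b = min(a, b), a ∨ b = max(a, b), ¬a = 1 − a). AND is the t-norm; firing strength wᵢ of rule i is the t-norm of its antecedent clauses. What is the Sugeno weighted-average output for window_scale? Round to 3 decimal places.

R1 (z=-8.2): wide=0.16, heavy=0.56; AND[min(a, b)] → w = 0.16
R2 (z=-6.8): narrow=0.97, some=0.62; AND[min(a, b)] → w = 0.62
R3 (z=2.4): some=0.62 → w = 0.62
Weighted average = (0.16·-8.2 + 0.62·-6.8 + 0.62·2.4) / (0.16 + 0.62 + 0.62)
  = -4.0400 / 1.4000 = -2.886

-2.886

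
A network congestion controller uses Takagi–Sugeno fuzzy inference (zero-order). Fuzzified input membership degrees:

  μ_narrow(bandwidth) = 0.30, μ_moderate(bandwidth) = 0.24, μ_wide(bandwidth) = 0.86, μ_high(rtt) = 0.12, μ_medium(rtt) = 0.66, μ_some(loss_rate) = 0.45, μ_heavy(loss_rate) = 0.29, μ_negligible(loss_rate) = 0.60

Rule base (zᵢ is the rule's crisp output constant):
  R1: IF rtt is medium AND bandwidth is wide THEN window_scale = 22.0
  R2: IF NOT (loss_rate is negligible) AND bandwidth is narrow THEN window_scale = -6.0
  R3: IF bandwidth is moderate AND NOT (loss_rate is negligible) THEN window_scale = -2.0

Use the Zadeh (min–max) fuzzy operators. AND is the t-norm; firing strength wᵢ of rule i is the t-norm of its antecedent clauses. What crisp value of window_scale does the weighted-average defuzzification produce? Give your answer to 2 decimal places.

10.20

R1 (z=22.0): medium=0.66, wide=0.86; AND[min(a, b)] → w = 0.66
R2 (z=-6.0): ¬negligible=1−0.60=0.40, narrow=0.30; AND[min(a, b)] → w = 0.30
R3 (z=-2.0): moderate=0.24, ¬negligible=1−0.60=0.40; AND[min(a, b)] → w = 0.24
Weighted average = (0.66·22.0 + 0.30·-6.0 + 0.24·-2.0) / (0.66 + 0.30 + 0.24)
  = 12.2400 / 1.2000 = 10.20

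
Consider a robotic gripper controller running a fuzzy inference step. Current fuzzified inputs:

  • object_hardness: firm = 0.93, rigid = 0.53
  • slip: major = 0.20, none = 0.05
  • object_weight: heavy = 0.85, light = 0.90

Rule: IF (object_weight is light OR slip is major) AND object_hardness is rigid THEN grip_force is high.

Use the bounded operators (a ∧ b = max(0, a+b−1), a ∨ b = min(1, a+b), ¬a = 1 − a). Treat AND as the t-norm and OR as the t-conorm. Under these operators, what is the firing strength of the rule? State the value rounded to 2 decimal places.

firing strength: (light=0.90 OR major=0.20) = 1.00; AND[max(0, a+b−1)] with rigid=0.53 → w = 0.53

0.53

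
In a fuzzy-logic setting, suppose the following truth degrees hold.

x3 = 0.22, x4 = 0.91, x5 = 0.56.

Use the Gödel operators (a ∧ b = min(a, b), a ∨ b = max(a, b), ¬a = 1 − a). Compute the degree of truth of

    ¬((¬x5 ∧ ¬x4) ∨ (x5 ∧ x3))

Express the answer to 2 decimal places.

¬x5 = 1 − 0.56 = 0.44
¬x4 = 1 − 0.91 = 0.09
¬x5 ∧ ¬x4 = min(a, b) on (0.44, 0.09) = 0.09
x5 ∧ x3 = min(a, b) on (0.56, 0.22) = 0.22
(¬x5 ∧ ¬x4) ∨ (x5 ∧ x3) = max(a, b) on (0.09, 0.22) = 0.22
¬((¬x5 ∧ ¬x4) ∨ (x5 ∧ x3)) = 1 − 0.22 = 0.78

0.78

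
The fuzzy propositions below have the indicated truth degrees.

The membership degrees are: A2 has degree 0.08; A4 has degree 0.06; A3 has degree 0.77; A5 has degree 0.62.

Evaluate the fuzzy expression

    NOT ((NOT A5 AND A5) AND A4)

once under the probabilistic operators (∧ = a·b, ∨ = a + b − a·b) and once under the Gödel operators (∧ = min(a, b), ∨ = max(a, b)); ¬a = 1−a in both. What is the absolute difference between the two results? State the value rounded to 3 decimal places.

0.046

Under probabilistic:
  NOT A5 = 1 − 0.6200 = 0.3800
  NOT A5 AND A5 = a·b on (0.3800, 0.6200) = 0.2356
  (NOT A5 AND A5) AND A4 = a·b on (0.2356, 0.0600) = 0.0141
  NOT ((NOT A5 AND A5) AND A4) = 1 − 0.0141 = 0.9859
  → value = 0.9859
Under Gödel:
  NOT A5 = 1 − 0.62 = 0.38
  NOT A5 AND A5 = min(a, b) on (0.38, 0.62) = 0.38
  (NOT A5 AND A5) AND A4 = min(a, b) on (0.38, 0.06) = 0.06
  NOT ((NOT A5 AND A5) AND A4) = 1 − 0.06 = 0.94
  → value = 0.9400
|0.9859 − 0.9400| = 0.046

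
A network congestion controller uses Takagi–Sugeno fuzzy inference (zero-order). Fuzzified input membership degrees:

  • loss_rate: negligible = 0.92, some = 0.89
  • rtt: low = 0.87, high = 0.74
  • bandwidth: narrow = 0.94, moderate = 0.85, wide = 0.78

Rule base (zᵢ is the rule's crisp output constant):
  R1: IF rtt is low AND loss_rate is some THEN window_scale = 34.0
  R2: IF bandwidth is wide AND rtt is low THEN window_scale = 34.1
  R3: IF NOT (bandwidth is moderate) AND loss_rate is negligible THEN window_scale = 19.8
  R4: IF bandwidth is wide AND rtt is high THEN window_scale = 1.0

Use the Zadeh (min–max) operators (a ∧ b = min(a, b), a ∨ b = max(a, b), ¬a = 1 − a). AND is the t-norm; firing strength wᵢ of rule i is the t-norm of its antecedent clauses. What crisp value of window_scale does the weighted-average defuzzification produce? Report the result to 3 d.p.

R1 (z=34.0): low=0.87, some=0.89; AND[min(a, b)] → w = 0.87
R2 (z=34.1): wide=0.78, low=0.87; AND[min(a, b)] → w = 0.78
R3 (z=19.8): ¬moderate=1−0.85=0.15, negligible=0.92; AND[min(a, b)] → w = 0.15
R4 (z=1.0): wide=0.78, high=0.74; AND[min(a, b)] → w = 0.74
Weighted average = (0.87·34.0 + 0.78·34.1 + 0.15·19.8 + 0.74·1.0) / (0.87 + 0.78 + 0.15 + 0.74)
  = 59.8880 / 2.5400 = 23.578

23.578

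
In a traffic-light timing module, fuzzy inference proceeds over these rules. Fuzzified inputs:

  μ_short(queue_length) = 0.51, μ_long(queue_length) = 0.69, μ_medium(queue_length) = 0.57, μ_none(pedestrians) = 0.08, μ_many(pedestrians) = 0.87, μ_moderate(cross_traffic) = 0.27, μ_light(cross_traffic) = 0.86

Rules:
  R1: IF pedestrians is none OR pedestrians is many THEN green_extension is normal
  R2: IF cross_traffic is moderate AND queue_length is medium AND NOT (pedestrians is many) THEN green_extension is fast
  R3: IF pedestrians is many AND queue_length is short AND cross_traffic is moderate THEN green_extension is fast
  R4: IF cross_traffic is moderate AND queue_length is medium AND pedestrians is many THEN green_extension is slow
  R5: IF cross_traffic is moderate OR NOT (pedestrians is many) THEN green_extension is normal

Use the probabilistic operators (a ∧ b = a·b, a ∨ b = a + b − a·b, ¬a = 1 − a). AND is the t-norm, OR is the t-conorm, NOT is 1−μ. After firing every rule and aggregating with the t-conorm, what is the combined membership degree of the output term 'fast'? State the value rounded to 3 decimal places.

0.137

R1: none=0.08, many=0.87; OR[a + b − a·b] → w = 0.8804
R2: moderate=0.27, medium=0.57, ¬many=1−0.87=0.13; AND[a·b] → w = 0.0200
R3: many=0.87, short=0.51, moderate=0.27; AND[a·b] → w = 0.1198
R4: moderate=0.27, medium=0.57, many=0.87; AND[a·b] → w = 0.1339
R5: moderate=0.27, ¬many=1−0.87=0.13; OR[a + b − a·b] → w = 0.3649
Rules with consequent 'fast': {R2, R3} → strengths 0.0200, 0.1198
Aggregate via t-conorm [a + b − a·b]: 0.1374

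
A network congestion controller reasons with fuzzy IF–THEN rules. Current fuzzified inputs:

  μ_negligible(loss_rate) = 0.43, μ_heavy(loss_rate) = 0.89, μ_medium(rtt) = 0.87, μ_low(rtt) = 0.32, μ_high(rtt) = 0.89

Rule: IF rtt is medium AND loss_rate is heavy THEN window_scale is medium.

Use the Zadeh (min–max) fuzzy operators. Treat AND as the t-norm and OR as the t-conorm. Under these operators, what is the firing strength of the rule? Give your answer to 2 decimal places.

firing strength: medium=0.87, heavy=0.89; AND[min(a, b)] → w = 0.87

0.87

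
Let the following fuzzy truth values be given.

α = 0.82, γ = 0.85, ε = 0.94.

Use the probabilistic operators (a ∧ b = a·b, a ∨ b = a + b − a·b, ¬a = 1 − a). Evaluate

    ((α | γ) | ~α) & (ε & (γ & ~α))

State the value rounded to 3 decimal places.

α | γ = a + b − a·b on (0.8200, 0.8500) = 0.9730
~α = 1 − 0.8200 = 0.1800
(α | γ) | ~α = a + b − a·b on (0.9730, 0.1800) = 0.9779
~α = 1 − 0.8200 = 0.1800
γ & ~α = a·b on (0.8500, 0.1800) = 0.1530
ε & (γ & ~α) = a·b on (0.9400, 0.1530) = 0.1438
((α | γ) | ~α) & (ε & (γ & ~α)) = a·b on (0.9779, 0.1438) = 0.1406

0.141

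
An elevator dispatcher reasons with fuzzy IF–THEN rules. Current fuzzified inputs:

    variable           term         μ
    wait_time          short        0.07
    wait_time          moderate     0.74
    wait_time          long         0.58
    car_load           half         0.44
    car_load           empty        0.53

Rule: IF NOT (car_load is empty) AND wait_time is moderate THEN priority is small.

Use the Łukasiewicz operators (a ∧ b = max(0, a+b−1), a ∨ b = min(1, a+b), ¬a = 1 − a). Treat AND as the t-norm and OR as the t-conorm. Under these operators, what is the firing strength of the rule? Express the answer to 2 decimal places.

0.21

firing strength: ¬empty=1−0.53=0.47, moderate=0.74; AND[max(0, a+b−1)] → w = 0.21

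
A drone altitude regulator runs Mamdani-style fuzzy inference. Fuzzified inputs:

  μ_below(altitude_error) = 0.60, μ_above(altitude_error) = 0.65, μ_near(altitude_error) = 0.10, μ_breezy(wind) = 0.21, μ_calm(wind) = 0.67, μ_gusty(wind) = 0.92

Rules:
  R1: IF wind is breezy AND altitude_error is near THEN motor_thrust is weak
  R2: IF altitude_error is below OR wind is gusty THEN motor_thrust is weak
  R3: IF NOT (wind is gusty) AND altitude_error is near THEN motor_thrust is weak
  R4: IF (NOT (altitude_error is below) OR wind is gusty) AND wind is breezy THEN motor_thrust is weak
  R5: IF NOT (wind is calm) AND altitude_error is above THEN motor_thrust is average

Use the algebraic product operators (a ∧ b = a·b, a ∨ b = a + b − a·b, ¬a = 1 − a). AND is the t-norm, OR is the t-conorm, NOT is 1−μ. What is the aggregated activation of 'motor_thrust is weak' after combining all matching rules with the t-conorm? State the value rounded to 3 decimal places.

0.975

R1: breezy=0.21, near=0.10; AND[a·b] → w = 0.0210
R2: below=0.60, gusty=0.92; OR[a + b − a·b] → w = 0.9680
R3: ¬gusty=1−0.92=0.08, near=0.10; AND[a·b] → w = 0.0080
R4: (¬below=1−0.60=0.40 OR gusty=0.92) = 0.9520; AND[a·b] with breezy=0.21 → w = 0.1999
R5: ¬calm=1−0.67=0.33, above=0.65; AND[a·b] → w = 0.2145
Rules with consequent 'weak': {R1, R2, R3, R4} → strengths 0.0210, 0.9680, 0.0080, 0.1999
Aggregate via t-conorm [a + b − a·b]: 0.9751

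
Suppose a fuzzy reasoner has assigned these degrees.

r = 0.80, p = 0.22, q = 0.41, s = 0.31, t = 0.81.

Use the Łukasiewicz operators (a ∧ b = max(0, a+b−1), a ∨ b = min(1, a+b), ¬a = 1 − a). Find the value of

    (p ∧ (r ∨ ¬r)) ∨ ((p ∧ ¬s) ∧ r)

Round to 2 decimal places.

0.22

¬r = 1 − 0.80 = 0.20
r ∨ ¬r = min(1, a+b) on (0.80, 0.20) = 1.00
p ∧ (r ∨ ¬r) = max(0, a+b−1) on (0.22, 1.00) = 0.22
¬s = 1 − 0.31 = 0.69
p ∧ ¬s = max(0, a+b−1) on (0.22, 0.69) = 0.00
(p ∧ ¬s) ∧ r = max(0, a+b−1) on (0.00, 0.80) = 0.00
(p ∧ (r ∨ ¬r)) ∨ ((p ∧ ¬s) ∧ r) = min(1, a+b) on (0.22, 0.00) = 0.22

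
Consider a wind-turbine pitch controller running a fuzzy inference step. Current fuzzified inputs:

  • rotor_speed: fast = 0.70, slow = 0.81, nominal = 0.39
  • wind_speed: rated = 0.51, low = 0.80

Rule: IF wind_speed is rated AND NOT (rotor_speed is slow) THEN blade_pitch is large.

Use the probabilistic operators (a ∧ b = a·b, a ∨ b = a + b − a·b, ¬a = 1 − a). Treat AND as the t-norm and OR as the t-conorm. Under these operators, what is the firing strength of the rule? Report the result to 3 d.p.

0.097

firing strength: rated=0.51, ¬slow=1−0.81=0.19; AND[a·b] → w = 0.0969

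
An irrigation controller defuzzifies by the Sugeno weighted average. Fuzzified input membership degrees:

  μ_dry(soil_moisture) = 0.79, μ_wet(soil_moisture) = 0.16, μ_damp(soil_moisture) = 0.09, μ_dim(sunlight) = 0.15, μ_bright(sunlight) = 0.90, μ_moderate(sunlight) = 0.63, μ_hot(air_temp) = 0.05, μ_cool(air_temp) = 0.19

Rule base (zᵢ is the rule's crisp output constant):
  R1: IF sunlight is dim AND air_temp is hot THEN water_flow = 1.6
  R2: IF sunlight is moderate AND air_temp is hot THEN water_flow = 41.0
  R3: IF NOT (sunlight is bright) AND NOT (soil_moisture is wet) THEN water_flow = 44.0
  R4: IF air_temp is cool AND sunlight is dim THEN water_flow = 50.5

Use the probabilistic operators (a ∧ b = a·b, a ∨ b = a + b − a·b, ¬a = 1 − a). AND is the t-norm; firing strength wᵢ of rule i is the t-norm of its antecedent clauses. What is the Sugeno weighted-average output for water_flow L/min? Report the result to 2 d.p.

R1 (z=1.6): dim=0.15, hot=0.05; AND[a·b] → w = 0.0075
R2 (z=41.0): moderate=0.63, hot=0.05; AND[a·b] → w = 0.0315
R3 (z=44.0): ¬bright=1−0.90=0.10, ¬wet=1−0.16=0.84; AND[a·b] → w = 0.0840
R4 (z=50.5): cool=0.19, dim=0.15; AND[a·b] → w = 0.0285
Weighted average = (0.0075·1.6 + 0.0315·41.0 + 0.0840·44.0 + 0.0285·50.5) / (0.0075 + 0.0315 + 0.0840 + 0.0285)
  = 6.4387 / 0.1515 = 42.50

42.50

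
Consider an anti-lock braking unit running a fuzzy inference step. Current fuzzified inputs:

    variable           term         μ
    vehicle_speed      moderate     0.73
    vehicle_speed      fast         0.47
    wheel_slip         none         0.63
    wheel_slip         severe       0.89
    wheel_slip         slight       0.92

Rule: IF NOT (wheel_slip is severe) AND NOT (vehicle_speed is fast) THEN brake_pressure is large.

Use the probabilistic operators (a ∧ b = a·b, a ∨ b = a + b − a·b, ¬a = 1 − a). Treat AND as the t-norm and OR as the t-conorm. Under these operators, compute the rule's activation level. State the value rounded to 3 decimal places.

firing strength: ¬severe=1−0.89=0.11, ¬fast=1−0.47=0.53; AND[a·b] → w = 0.0583

0.058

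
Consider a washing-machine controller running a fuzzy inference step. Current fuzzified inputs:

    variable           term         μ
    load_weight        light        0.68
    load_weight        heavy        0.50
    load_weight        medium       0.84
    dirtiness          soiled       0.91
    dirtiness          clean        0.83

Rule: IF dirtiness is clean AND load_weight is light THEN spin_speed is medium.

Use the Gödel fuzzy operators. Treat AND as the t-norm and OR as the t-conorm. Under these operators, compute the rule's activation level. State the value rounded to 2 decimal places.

firing strength: clean=0.83, light=0.68; AND[min(a, b)] → w = 0.68

0.68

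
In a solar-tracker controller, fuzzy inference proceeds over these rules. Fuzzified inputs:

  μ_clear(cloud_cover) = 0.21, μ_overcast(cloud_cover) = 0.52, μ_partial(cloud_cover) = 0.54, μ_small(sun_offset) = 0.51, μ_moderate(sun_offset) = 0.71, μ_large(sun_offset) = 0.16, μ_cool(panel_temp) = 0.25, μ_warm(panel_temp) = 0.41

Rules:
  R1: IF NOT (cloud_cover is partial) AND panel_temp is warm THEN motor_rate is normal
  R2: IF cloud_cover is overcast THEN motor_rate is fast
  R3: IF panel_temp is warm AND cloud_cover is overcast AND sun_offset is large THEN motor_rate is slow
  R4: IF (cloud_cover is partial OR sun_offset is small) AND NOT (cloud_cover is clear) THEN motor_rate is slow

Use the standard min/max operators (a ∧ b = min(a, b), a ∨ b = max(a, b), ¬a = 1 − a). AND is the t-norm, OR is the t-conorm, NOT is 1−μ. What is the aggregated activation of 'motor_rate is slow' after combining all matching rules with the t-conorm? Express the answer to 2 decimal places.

0.54

R1: ¬partial=1−0.54=0.46, warm=0.41; AND[min(a, b)] → w = 0.41
R2: overcast=0.52 → w = 0.52
R3: warm=0.41, overcast=0.52, large=0.16; AND[min(a, b)] → w = 0.16
R4: (partial=0.54 OR small=0.51) = 0.54; AND[min(a, b)] with ¬clear=1−0.21=0.79 → w = 0.54
Rules with consequent 'slow': {R3, R4} → strengths 0.16, 0.54
Aggregate via t-conorm [max(a, b)]: 0.54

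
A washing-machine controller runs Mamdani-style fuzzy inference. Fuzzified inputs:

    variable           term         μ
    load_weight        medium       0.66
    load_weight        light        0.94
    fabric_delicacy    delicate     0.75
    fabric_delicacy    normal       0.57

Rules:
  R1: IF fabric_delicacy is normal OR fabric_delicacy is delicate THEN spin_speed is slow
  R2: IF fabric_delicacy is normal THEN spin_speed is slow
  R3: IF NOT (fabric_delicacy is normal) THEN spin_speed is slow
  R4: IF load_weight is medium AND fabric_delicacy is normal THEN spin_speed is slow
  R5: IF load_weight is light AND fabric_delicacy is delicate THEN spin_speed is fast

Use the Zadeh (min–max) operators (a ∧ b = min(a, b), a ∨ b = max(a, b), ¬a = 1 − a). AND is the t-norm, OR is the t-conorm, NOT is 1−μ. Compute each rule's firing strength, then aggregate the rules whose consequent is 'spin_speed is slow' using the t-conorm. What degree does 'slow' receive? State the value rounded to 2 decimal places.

R1: normal=0.57, delicate=0.75; OR[max(a, b)] → w = 0.75
R2: normal=0.57 → w = 0.57
R3: ¬normal=1−0.57=0.43 → w = 0.43
R4: medium=0.66, normal=0.57; AND[min(a, b)] → w = 0.57
R5: light=0.94, delicate=0.75; AND[min(a, b)] → w = 0.75
Rules with consequent 'slow': {R1, R2, R3, R4} → strengths 0.75, 0.57, 0.43, 0.57
Aggregate via t-conorm [max(a, b)]: 0.75

0.75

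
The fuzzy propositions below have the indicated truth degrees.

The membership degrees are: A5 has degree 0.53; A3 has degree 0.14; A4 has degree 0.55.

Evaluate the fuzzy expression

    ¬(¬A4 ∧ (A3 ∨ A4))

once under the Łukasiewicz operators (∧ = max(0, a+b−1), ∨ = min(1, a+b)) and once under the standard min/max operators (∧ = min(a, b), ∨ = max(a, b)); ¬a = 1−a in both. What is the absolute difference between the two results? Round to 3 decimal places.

0.310

Under Łukasiewicz:
  ¬A4 = 1 − 0.55 = 0.45
  A3 ∨ A4 = min(1, a+b) on (0.14, 0.55) = 0.69
  ¬A4 ∧ (A3 ∨ A4) = max(0, a+b−1) on (0.45, 0.69) = 0.14
  ¬(¬A4 ∧ (A3 ∨ A4)) = 1 − 0.14 = 0.86
  → value = 0.8600
Under standard min/max:
  ¬A4 = 1 − 0.55 = 0.45
  A3 ∨ A4 = max(a, b) on (0.14, 0.55) = 0.55
  ¬A4 ∧ (A3 ∨ A4) = min(a, b) on (0.45, 0.55) = 0.45
  ¬(¬A4 ∧ (A3 ∨ A4)) = 1 − 0.45 = 0.55
  → value = 0.5500
|0.8600 − 0.5500| = 0.310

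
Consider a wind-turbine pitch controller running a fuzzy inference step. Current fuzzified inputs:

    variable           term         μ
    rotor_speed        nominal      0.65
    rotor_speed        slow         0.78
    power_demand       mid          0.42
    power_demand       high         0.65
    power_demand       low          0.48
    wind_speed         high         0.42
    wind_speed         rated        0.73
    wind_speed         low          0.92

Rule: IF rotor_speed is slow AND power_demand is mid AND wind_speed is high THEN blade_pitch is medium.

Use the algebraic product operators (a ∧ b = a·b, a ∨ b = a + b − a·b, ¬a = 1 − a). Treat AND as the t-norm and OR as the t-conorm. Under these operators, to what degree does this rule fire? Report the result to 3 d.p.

firing strength: slow=0.78, mid=0.42, high=0.42; AND[a·b] → w = 0.1376

0.138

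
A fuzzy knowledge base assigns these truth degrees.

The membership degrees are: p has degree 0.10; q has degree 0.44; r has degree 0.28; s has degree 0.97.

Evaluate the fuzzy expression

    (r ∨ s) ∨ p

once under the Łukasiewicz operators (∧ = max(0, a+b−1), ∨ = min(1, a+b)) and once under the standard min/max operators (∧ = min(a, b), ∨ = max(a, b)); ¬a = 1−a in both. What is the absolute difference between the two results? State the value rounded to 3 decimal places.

0.030

Under Łukasiewicz:
  r ∨ s = min(1, a+b) on (0.28, 0.97) = 1.00
  (r ∨ s) ∨ p = min(1, a+b) on (1.00, 0.10) = 1.00
  → value = 1.0000
Under standard min/max:
  r ∨ s = max(a, b) on (0.28, 0.97) = 0.97
  (r ∨ s) ∨ p = max(a, b) on (0.97, 0.10) = 0.97
  → value = 0.9700
|1.0000 − 0.9700| = 0.030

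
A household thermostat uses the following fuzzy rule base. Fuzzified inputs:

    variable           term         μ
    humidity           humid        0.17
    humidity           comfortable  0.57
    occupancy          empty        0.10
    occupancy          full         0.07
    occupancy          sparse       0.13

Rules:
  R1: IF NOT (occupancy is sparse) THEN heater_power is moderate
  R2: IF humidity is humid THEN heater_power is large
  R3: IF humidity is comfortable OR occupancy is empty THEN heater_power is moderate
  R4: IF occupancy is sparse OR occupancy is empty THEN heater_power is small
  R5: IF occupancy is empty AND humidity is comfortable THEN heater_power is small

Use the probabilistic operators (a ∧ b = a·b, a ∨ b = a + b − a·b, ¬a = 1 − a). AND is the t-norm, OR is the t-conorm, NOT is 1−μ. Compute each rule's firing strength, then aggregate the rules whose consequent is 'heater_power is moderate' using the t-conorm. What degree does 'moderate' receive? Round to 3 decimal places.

R1: ¬sparse=1−0.13=0.87 → w = 0.8700
R2: humid=0.17 → w = 0.1700
R3: comfortable=0.57, empty=0.10; OR[a + b − a·b] → w = 0.6130
R4: sparse=0.13, empty=0.10; OR[a + b − a·b] → w = 0.2170
R5: empty=0.10, comfortable=0.57; AND[a·b] → w = 0.0570
Rules with consequent 'moderate': {R1, R3} → strengths 0.8700, 0.6130
Aggregate via t-conorm [a + b − a·b]: 0.9497

0.950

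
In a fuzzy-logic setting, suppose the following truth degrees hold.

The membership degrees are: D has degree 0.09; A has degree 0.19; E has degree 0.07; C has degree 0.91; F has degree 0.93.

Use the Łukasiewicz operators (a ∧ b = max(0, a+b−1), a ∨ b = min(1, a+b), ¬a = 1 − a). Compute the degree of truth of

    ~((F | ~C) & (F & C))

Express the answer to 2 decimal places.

~C = 1 − 0.91 = 0.09
F | ~C = min(1, a+b) on (0.93, 0.09) = 1.00
F & C = max(0, a+b−1) on (0.93, 0.91) = 0.84
(F | ~C) & (F & C) = max(0, a+b−1) on (1.00, 0.84) = 0.84
~((F | ~C) & (F & C)) = 1 − 0.84 = 0.16

0.16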